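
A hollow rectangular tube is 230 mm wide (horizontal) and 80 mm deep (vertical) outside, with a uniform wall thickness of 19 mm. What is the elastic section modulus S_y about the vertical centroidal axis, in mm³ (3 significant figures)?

Decompose the section into non-overlapping parts with the origin at the bottom-left of its bounding rectangle.
Outer rectangle: 230 × 80, A = 18 400 mm², x = 115 mm, Ī = 81 113 333 mm⁴.
Inner void (subtracted): 192 × 42, A = 8 064 mm², x = 115 mm, Ī = 24 772 608 mm⁴.
By symmetry the centroid is at mid-width, x̄ = 115 mm.
All pieces are centred on the vertical centroidal axis, so I = ΣĪ (holes subtracted) = 56 340 725 mm⁴.
Extreme fibre distance c = 115 mm; S = I/c = 489 919 mm³.

S_y ≈ 4.90 × 10⁵ mm³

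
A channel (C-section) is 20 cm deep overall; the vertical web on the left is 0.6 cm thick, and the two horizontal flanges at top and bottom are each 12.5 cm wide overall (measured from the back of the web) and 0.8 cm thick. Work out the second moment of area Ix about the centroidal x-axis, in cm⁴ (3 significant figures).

Ix ≈ 2160 cm⁴

Split into non-overlapping primitives; take the origin at the lower-left of the bounding box.
Web: 0.6 × 20, A = 12 cm², y = 10 cm, Ī = 400 cm⁴.
Top flange (beyond web): 11.9 × 0.8, A = 9.52 cm², y = 19.6 cm, Ī = 0.50773 cm⁴.
Bottom flange (beyond web): 11.9 × 0.8, A = 9.52 cm², y = 0.4 cm, Ī = 0.50773 cm⁴.
By symmetry the centroid is at mid-height, ȳ = 10 cm.
Transfer each piece to the centroidal x-axis using Ī + A·d² with d = y − 10:
  web: d = 0 cm → contributes +400 cm⁴
  top flange (beyond web): d = 9.6 cm → contributes +877.87 cm⁴
  bottom flange (beyond web): d = -9.6 cm → contributes +877.87 cm⁴
Total I = 2155.7 cm⁴.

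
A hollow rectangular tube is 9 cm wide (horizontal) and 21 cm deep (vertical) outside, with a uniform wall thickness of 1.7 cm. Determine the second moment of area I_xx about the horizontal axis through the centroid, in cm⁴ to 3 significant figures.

Decompose the section into non-overlapping parts with the origin at the bottom-left of its bounding rectangle.
Outer rectangle: 9 × 21, A = 189 cm², y = 10.5 cm, Ī = 6945.8 cm⁴.
Inner void (subtracted): 5.6 × 17.6, A = 98.56 cm², y = 10.5 cm, Ī = 2544.2 cm⁴.
By symmetry the centroid is at mid-height, ȳ = 10.5 cm.
All pieces are centred on the horizontal axis through the centroid, so I = ΣĪ (holes subtracted) = 4401.6 cm⁴.

I_xx ≈ 4400 cm⁴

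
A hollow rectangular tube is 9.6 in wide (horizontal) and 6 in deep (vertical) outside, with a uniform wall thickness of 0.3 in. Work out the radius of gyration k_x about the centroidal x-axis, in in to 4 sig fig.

k_x ≈ 2.465 in

Split into non-overlapping primitives; take the origin at the lower-left of the bounding box.
Outer rectangle: 9.6 × 6, A = 57.6 in², y = 3 in, Ī = 172.8 in⁴.
Inner void (subtracted): 9 × 5.4, A = 48.6 in², y = 3 in, Ī = 118.098 in⁴.
By symmetry the centroid is at mid-height, ȳ = 3 in.
All pieces are centred on the centroidal x-axis, so I = ΣĪ (holes subtracted) = 54.702 in⁴.
Radius of gyration: k = √(I/A) = √(54.702 / 9) = 2.46536 in.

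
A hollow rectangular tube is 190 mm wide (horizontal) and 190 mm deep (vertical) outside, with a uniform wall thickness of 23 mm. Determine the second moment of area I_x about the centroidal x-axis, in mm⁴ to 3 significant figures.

I_x ≈ 7.28 × 10⁷ mm⁴

Treat the section as a set of non-overlapping primitives; coordinates are from the bounding-box lower-left.
Outer rectangle: 190 × 190, A = 36 100 mm², y = 95 mm, Ī = 108 600 833 mm⁴.
Inner void (subtracted): 144 × 144, A = 20 736 mm², y = 95 mm, Ī = 35 831 808 mm⁴.
By symmetry the centroid is at mid-height, ȳ = 95 mm.
All pieces are centred on the centroidal x-axis, so I = ΣĪ (holes subtracted) = 72 769 025 mm⁴.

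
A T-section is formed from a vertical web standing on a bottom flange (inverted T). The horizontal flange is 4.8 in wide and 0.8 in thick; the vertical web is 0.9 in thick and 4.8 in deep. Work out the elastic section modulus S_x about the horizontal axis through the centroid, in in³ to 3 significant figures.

S_x ≈ 6.57 in³

Break the section into simple shapes (no overlaps), measuring from the bottom-left corner of the bounding box.
Flange: 4.8 × 0.8, A = 3.84 in², y = 0.4 in, Ī = 0.2048 in⁴.
Web: 0.9 × 4.8, A = 4.32 in², y = 3.2 in, Ī = 8.2944 in⁴.
Centroid: ȳ = ΣA·y / ΣA = 1.8824 in.
Transfer each piece to the horizontal axis through the centroid using Ī + A·d² with d = y − 1.8824:
  flange: d = -1.4824 in → contributes +8.6427 in⁴
  web: d = 1.3176 in → contributes +15.795 in⁴
Total I = 24.437 in⁴.
Extreme fibre distance c = 3.7176 in; S = I/c = 6.5734 in³.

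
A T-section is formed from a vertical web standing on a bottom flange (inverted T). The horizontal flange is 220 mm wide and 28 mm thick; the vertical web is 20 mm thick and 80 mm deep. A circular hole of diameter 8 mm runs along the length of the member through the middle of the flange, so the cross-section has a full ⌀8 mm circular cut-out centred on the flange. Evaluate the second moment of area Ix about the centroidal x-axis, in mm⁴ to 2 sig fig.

Ix ≈ 5.0 × 10⁶ mm⁴

Break the section into simple shapes (no overlaps), measuring from the bottom-left corner of the bounding box.
Flange: 220 × 28, A = 6 160 mm², y = 14 mm, Ī = 402 453 mm⁴.
Web: 20 × 80, A = 1 600 mm², y = 68 mm, Ī = 853 333 mm⁴.
Hole (subtracted): ⌀8, A = 50.27 mm², y = 14 mm, Ī = 201.1 mm⁴.
Centroid: ȳ = ΣA·y / ΣA = 25.21 mm.
Transfer each piece to the centroidal x-axis using Ī + A·d² with d = y − 25.21:
  flange: d = -11.21 mm → contributes +1 176 076 mm⁴
  web: d = 42.79 mm → contributes +3 783 372 mm⁴
  hole: d = -11.21 mm → contributes −6 514 mm⁴
Total I = 4 952 934 mm⁴.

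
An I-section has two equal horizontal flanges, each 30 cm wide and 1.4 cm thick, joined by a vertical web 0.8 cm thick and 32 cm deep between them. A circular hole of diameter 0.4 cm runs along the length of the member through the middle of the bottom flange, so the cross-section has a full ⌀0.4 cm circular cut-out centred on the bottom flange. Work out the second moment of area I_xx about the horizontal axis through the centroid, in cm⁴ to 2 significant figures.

Split into non-overlapping primitives; take the origin at the lower-left of the bounding box.
Bottom flange: 30 × 1.4, A = 42 cm², y = 0.7 cm, Ī = 6.86 cm⁴.
Web: 0.8 × 32, A = 25.6 cm², y = 17.4 cm, Ī = 2 185 cm⁴.
Top flange: 30 × 1.4, A = 42 cm², y = 34.1 cm, Ī = 6.86 cm⁴.
Hole (subtracted): ⌀0.4, A = 0.1257 cm², y = 0.7 cm, Ī = 0.001257 cm⁴.
Centroid: ȳ = ΣA·y / ΣA = 17.42 cm.
Transfer each piece to the horizontal axis through the centroid using Ī + A·d² with d = y − 17.42:
  bottom flange: d = -16.72 cm → contributes +11 747 cm⁴
  web: d = -0.01917 cm → contributes +2 185 cm⁴
  top flange: d = 16.68 cm → contributes +11 693 cm⁴
  hole: d = -16.72 cm → contributes −35.13 cm⁴
Total I = 25 590 cm⁴.

I_xx ≈ 2.6 × 10⁴ cm⁴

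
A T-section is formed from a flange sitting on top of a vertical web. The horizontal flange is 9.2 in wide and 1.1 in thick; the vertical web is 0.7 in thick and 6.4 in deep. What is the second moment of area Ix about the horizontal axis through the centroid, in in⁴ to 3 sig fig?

Ix ≈ 60.0 in⁴

Split into non-overlapping primitives; take the origin at the lower-left of the bounding box.
Flange: 9.2 × 1.1, A = 10.12 in², y = 6.95 in, Ī = 1.0204 in⁴.
Web: 0.7 × 6.4, A = 4.48 in², y = 3.2 in, Ī = 15.292 in⁴.
Centroid: ȳ = ΣA·y / ΣA = 5.7993 in.
Transfer each piece to the horizontal axis through the centroid using Ī + A·d² with d = y − 5.7993:
  flange: d = 1.1507 in → contributes +14.42 in⁴
  web: d = -2.5993 in → contributes +45.561 in⁴
Total I = 59.981 in⁴.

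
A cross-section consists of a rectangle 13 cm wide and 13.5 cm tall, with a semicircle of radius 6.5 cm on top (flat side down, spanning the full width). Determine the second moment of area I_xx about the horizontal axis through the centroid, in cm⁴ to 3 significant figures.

I_xx ≈ 7220 cm⁴

Split into non-overlapping primitives; take the origin at the lower-left of the bounding box.
Rectangular body: 13 × 13.5, A = 175.5 cm², y = 6.75 cm, Ī = 2665.4 cm⁴.
Semicircular cap: semicircle r = 6.5, A = 66.366 cm², y = 16.259 cm, Ī = 195.92 cm⁴.
Centroid: ȳ = ΣA·y / ΣA = 9.3591 cm.
Transfer each piece to the horizontal axis through the centroid using Ī + A·d² with d = y − 9.3591:
  rectangular body: d = -2.6091 cm → contributes +3860.1 cm⁴
  semicircular cap: d = 6.8996 cm → contributes +3355.2 cm⁴
Total I = 7215.3 cm⁴.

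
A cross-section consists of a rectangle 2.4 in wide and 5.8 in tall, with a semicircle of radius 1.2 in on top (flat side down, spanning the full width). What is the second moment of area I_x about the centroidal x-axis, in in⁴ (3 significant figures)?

I_x ≈ 61.9 in⁴

Decompose the section into non-overlapping parts with the origin at the bottom-left of its bounding rectangle.
Rectangular body: 2.4 × 5.8, A = 13.92 in², y = 2.9 in, Ī = 39.022 in⁴.
Semicircular cap: semicircle r = 1.2, A = 2.2619 in², y = 6.3093 in, Ī = 0.22759 in⁴.
Centroid: ȳ = ΣA·y / ΣA = 3.3766 in.
Transfer each piece to the centroidal x-axis using Ī + A·d² with d = y − 3.3766:
  rectangular body: d = -0.47656 in → contributes +42.184 in⁴
  semicircular cap: d = 2.9327 in → contributes +19.682 in⁴
Total I = 61.866 in⁴.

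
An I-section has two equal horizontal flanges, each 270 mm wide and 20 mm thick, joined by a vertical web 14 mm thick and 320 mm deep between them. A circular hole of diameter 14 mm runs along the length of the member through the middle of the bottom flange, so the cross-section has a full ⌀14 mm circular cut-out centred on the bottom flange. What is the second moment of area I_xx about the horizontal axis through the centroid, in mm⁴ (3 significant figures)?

I_xx ≈ 3.46 × 10⁸ mm⁴

Decompose the section into non-overlapping parts with the origin at the bottom-left of its bounding rectangle.
Bottom flange: 270 × 20, A = 5 400 mm², y = 10 mm, Ī = 180 000 mm⁴.
Web: 14 × 320, A = 4 480 mm², y = 180 mm, Ī = 38 229 333 mm⁴.
Top flange: 270 × 20, A = 5 400 mm², y = 350 mm, Ī = 180 000 mm⁴.
Hole (subtracted): ⌀14, A = 153.94 mm², y = 10 mm, Ī = 1885.7 mm⁴.
Centroid: ȳ = ΣA·y / ΣA = 181.73 mm.
Transfer each piece to the horizontal axis through the centroid using Ī + A·d² with d = y − 181.73:
  bottom flange: d = -171.73 mm → contributes +159 432 611 mm⁴
  web: d = -1.7301 mm → contributes +38 242 743 mm⁴
  top flange: d = 168.27 mm → contributes +153 079 716 mm⁴
  hole: d = -171.73 mm → contributes −4 541 707 mm⁴
Total I = 346 213 363 mm⁴.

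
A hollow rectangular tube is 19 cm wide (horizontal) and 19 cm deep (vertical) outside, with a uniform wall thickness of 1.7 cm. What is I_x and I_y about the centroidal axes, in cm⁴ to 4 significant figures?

Break the section into simple shapes (no overlaps), measuring from the bottom-left corner of the bounding box.
Outer rectangle: 19 × 19, A = 361 cm², y = 9.5 cm, Ī = 10860.1 cm⁴.
Inner void (subtracted): 15.6 × 15.6, A = 243.36 cm², y = 9.5 cm, Ī = 4935.34 cm⁴.
By symmetry the centroid is at mid-height, ȳ = 9.5 cm.
All pieces are centred on the centroidal x-axis, so I = ΣĪ (holes subtracted) = 5924.74 cm⁴.
Repeating about the centroidal y-axis gives I_y = 5924.74 cm⁴.

I_x ≈ 5925 cm⁴, I_y ≈ 5925 cm⁴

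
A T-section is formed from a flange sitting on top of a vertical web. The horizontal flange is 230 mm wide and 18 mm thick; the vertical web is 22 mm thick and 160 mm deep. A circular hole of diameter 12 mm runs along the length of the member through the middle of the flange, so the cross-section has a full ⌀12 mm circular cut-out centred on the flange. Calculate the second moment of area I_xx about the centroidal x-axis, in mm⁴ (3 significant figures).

I_xx ≈ 2.25 × 10⁷ mm⁴

Decompose the section into non-overlapping parts with the origin at the bottom-left of its bounding rectangle.
Flange: 230 × 18, A = 4 140 mm², y = 169 mm, Ī = 111 780 mm⁴.
Web: 22 × 160, A = 3 520 mm², y = 80 mm, Ī = 7 509 333 mm⁴.
Hole (subtracted): ⌀12, A = 113.1 mm², y = 169 mm, Ī = 1017.9 mm⁴.
Centroid: ȳ = ΣA·y / ΣA = 127.49 mm.
Transfer each piece to the centroidal x-axis using Ī + A·d² with d = y − 127.49:
  flange: d = 41.511 mm → contributes +7 245 699 mm⁴
  web: d = -47.489 mm → contributes +15 447 632 mm⁴
  hole: d = 41.511 mm → contributes −195 904 mm⁴
Total I = 22 497 428 mm⁴.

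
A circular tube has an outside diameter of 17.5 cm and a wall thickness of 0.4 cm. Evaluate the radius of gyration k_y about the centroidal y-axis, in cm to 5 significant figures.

k_y ≈ 6.0474 cm

Decompose the section into non-overlapping parts with the origin at the bottom-left of its bounding rectangle.
Outer circle: ⌀17.5, A = 240.5282 cm², x = 8.75 cm, Ī = 4603.86 cm⁴.
Bore (subtracted): ⌀16.7, A = 219.0397 cm², x = 8.75 cm, Ī = 3817.999 cm⁴.
By symmetry the centroid is at mid-width, x̄ = 8.75 cm.
All pieces are centred on the centroidal y-axis, so I = ΣĪ (holes subtracted) = 785.8611 cm⁴.
Radius of gyration: k = √(I/A) = √(785.8611 / 21.48849) = 6.047417 cm.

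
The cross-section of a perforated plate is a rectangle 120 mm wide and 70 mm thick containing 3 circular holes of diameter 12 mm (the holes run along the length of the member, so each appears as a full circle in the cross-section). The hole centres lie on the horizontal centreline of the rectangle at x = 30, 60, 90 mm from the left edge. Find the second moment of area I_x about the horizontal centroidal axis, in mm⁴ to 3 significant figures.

Break the section into simple shapes (no overlaps), measuring from the bottom-left corner of the bounding box.
Plate: 120 × 70, A = 8 400 mm², y = 35 mm, Ī = 3 430 000 mm⁴.
Hole 1 (subtracted): ⌀12, A = 113.1 mm², y = 35 mm, Ī = 1017.9 mm⁴.
Hole 2 (subtracted): ⌀12, A = 113.1 mm², y = 35 mm, Ī = 1017.9 mm⁴.
Hole 3 (subtracted): ⌀12, A = 113.1 mm², y = 35 mm, Ī = 1017.9 mm⁴.
By symmetry the centroid is at mid-height, ȳ = 35 mm.
All pieces are centred on the horizontal centroidal axis, so I = ΣĪ (holes subtracted) = 3 426 946 mm⁴.

I_x ≈ 3.43 × 10⁶ mm⁴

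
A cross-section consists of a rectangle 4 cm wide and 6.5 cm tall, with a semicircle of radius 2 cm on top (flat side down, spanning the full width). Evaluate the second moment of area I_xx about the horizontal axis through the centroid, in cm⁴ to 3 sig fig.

Break the section into simple shapes (no overlaps), measuring from the bottom-left corner of the bounding box.
Rectangular body: 4 × 6.5, A = 26 cm², y = 3.25 cm, Ī = 91.542 cm⁴.
Semicircular cap: semicircle r = 2, A = 6.2832 cm², y = 7.3488 cm, Ī = 1.7561 cm⁴.
Centroid: ȳ = ΣA·y / ΣA = 4.0477 cm.
Transfer each piece to the horizontal axis through the centroid using Ī + A·d² with d = y − 4.0477:
  rectangular body: d = -0.79774 cm → contributes +108.09 cm⁴
  semicircular cap: d = 3.3011 cm → contributes +70.225 cm⁴
Total I = 178.31 cm⁴.

I_xx ≈ 178 cm⁴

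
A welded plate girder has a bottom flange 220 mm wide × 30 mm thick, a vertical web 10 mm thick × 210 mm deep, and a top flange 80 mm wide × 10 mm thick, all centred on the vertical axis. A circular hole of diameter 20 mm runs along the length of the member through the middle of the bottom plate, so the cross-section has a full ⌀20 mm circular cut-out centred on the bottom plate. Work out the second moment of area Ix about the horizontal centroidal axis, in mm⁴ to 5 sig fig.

Ix ≈ 6.0077 × 10⁷ mm⁴

Treat the section as a set of non-overlapping primitives; coordinates are from the bounding-box lower-left.
Bottom plate: 220 × 30, A = 6 600 mm², y = 15 mm, Ī = 495 000 mm⁴.
Web plate: 10 × 210, A = 2 100 mm², y = 135 mm, Ī = 7 717 500 mm⁴.
Top plate: 80 × 10, A = 800 mm², y = 245 mm, Ī = 6666.667 mm⁴.
Hole (subtracted): ⌀20, A = 314.1593 mm², y = 15 mm, Ī = 7853.982 mm⁴.
Centroid: ȳ = ΣA·y / ΣA = 62.46435 mm.
Transfer each piece to the horizontal centroidal axis using Ī + A·d² with d = y − 62.46435:
  bottom plate: d = -47.46435 mm → contributes +15 363 909 mm⁴
  web plate: d = 72.53565 mm → contributes +18 766 482 mm⁴
  top plate: d = 182.5356 mm → contributes +26 662 076 mm⁴
  hole: d = -47.46435 mm → contributes −715612.4 mm⁴
Total I = 60 076 854 mm⁴.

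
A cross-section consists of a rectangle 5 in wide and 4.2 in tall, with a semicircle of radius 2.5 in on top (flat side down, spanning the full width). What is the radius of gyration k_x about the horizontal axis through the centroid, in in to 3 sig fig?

k_x ≈ 1.82 in

Decompose the section into non-overlapping parts with the origin at the bottom-left of its bounding rectangle.
Rectangular body: 5 × 4.2, A = 21 in², y = 2.1 in, Ī = 30.87 in⁴.
Semicircular cap: semicircle r = 2.5, A = 9.8175 in², y = 5.261 in, Ī = 4.2874 in⁴.
Centroid: ȳ = ΣA·y / ΣA = 3.107 in.
Transfer each piece to the horizontal axis through the centroid using Ī + A·d² with d = y − 3.107:
  rectangular body: d = -1.007 in → contributes +52.165 in⁴
  semicircular cap: d = 2.154 in → contributes +49.839 in⁴
Total I = 102 in⁴.
Radius of gyration: k = √(I/A) = √(102 / 30.817) = 1.8193 in.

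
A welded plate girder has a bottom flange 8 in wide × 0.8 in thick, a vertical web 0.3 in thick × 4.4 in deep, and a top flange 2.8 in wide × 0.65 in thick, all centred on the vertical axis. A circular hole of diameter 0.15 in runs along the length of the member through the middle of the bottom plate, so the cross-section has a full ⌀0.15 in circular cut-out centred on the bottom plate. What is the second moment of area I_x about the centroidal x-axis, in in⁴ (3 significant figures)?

I_x ≈ 42.2 in⁴

Decompose the section into non-overlapping parts with the origin at the bottom-left of its bounding rectangle.
Bottom plate: 8 × 0.8, A = 6.4 in², y = 0.4 in, Ī = 0.34133 in⁴.
Web plate: 0.3 × 4.4, A = 1.32 in², y = 3 in, Ī = 2.1296 in⁴.
Top plate: 2.8 × 0.65, A = 1.82 in², y = 5.525 in, Ī = 0.064079 in⁴.
Hole (subtracted): ⌀0.15, A = 0.017671 in², y = 0.4 in, Ī = 0.00002485 in⁴.
Centroid: ȳ = ΣA·y / ΣA = 1.74 in.
Transfer each piece to the centroidal x-axis using Ī + A·d² with d = y − 1.74:
  bottom plate: d = -1.34 in → contributes +11.832 in⁴
  web plate: d = 1.26 in → contributes +4.2254 in⁴
  top plate: d = 3.785 in → contributes +26.138 in⁴
  hole: d = -1.34 in → contributes −0.031754 in⁴
Total I = 42.164 in⁴.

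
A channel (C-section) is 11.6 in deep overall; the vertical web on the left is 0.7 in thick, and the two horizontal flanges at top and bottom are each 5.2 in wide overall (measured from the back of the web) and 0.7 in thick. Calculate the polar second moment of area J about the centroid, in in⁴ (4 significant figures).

J ≈ 313.4 in⁴

Decompose the section into non-overlapping parts with the origin at the bottom-left of its bounding rectangle.
Web: 0.7 × 11.6, A = 8.12 in², y = 5.8 in, Ī = 91.0523 in⁴.
Top flange (beyond web): 4.5 × 0.7, A = 3.15 in², y = 11.25 in, Ī = 0.128625 in⁴.
Bottom flange (beyond web): 4.5 × 0.7, A = 3.15 in², y = 0.35 in, Ī = 0.128625 in⁴.
By symmetry the centroid is at mid-height, ȳ = 5.8 in.
Transfer each piece to the centroidal x-axis using Ī + A·d² with d = y − 5.8:
  web: d = 0 in → contributes +91.0523 in⁴
  top flange (beyond web): d = 5.45 in → contributes +93.6915 in⁴
  bottom flange (beyond web): d = -5.45 in → contributes +93.6915 in⁴
Total I = 278.435 in⁴.
For the y-axis: x̄ = 1.48592 in.
Repeating about the centroidal y-axis gives I_y = 34.9444 in⁴.
Polar second moment: J = I_x + I_y = 313.38 in⁴.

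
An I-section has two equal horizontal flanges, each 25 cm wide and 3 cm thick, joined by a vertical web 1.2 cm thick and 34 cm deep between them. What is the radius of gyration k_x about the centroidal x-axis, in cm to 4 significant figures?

k_x ≈ 17.04 cm

Split into non-overlapping primitives; take the origin at the lower-left of the bounding box.
Bottom flange: 25 × 3, A = 75 cm², y = 1.5 cm, Ī = 56.25 cm⁴.
Web: 1.2 × 34, A = 40.8 cm², y = 20 cm, Ī = 3930.4 cm⁴.
Top flange: 25 × 3, A = 75 cm², y = 38.5 cm, Ī = 56.25 cm⁴.
By symmetry the centroid is at mid-height, ȳ = 20 cm.
Transfer each piece to the centroidal x-axis using Ī + A·d² with d = y − 20:
  bottom flange: d = -18.5 cm → contributes +25 725 cm⁴
  web: d = 0 cm → contributes +3930.4 cm⁴
  top flange: d = 18.5 cm → contributes +25 725 cm⁴
Total I = 55380.4 cm⁴.
Radius of gyration: k = √(I/A) = √(55380.4 / 190.8) = 17.0368 cm.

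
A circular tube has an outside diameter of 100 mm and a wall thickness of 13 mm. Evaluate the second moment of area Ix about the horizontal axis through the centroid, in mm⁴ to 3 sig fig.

Decompose the section into non-overlapping parts with the origin at the bottom-left of its bounding rectangle.
Outer circle: ⌀100, A = 7 854 mm², y = 50 mm, Ī = 4 908 739 mm⁴.
Bore (subtracted): ⌀74, A = 4300.8 mm², y = 50 mm, Ī = 1 471 963 mm⁴.
By symmetry the centroid is at mid-height, ȳ = 50 mm.
All pieces are centred on the horizontal axis through the centroid, so I = ΣĪ (holes subtracted) = 3 436 776 mm⁴.

Ix ≈ 3.44 × 10⁶ mm⁴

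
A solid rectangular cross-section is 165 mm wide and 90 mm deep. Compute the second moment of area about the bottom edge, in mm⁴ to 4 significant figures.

I_base ≈ 4.010 × 10⁷ mm⁴

The section: 165 × 90, A = 14 850 mm², y = 45 mm, Ī = 10 023 750 mm⁴.
Transfer it to the bottom edge using Ī + A·d² with d = y − 0:
  the section: d = 45 mm → contributes +40 095 000 mm⁴
Total I = 40 095 000 mm⁴.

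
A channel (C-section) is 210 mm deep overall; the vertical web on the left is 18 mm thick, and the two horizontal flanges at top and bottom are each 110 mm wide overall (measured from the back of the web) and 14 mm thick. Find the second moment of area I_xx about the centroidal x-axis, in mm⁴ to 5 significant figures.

Treat the section as a set of non-overlapping primitives; coordinates are from the bounding-box lower-left.
Web: 18 × 210, A = 3 780 mm², y = 105 mm, Ī = 13 891 500 mm⁴.
Top flange (beyond web): 92 × 14, A = 1 288 mm², y = 203 mm, Ī = 21037.33 mm⁴.
Bottom flange (beyond web): 92 × 14, A = 1 288 mm², y = 7 mm, Ī = 21037.33 mm⁴.
By symmetry the centroid is at mid-height, ȳ = 105 mm.
Transfer each piece to the centroidal x-axis using Ī + A·d² with d = y − 105:
  web: d = 0 mm → contributes +13 891 500 mm⁴
  top flange (beyond web): d = 98 mm → contributes +12 390 989 mm⁴
  bottom flange (beyond web): d = -98 mm → contributes +12 390 989 mm⁴
Total I = 38 673 479 mm⁴.

I_xx ≈ 3.8673 × 10⁷ mm⁴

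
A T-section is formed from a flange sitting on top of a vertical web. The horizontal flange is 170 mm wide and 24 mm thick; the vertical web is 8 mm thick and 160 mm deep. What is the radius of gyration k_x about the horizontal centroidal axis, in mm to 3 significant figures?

Split into non-overlapping primitives; take the origin at the lower-left of the bounding box.
Flange: 170 × 24, A = 4 080 mm², y = 172 mm, Ī = 195 840 mm⁴.
Web: 8 × 160, A = 1 280 mm², y = 80 mm, Ī = 2 730 667 mm⁴.
Centroid: ȳ = ΣA·y / ΣA = 150.03 mm.
Transfer each piece to the horizontal centroidal axis using Ī + A·d² with d = y − 150.03:
  flange: d = 21.97 mm → contributes +2 165 205 mm⁴
  web: d = -70.03 mm → contributes +9 008 017 mm⁴
Total I = 11 173 222 mm⁴.
Radius of gyration: k = √(I/A) = √(11 173 222 / 5 360) = 45.657 mm.

k_x ≈ 45.7 mm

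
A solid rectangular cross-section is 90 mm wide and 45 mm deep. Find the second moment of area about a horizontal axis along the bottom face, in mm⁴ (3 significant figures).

The section: 90 × 45, A = 4 050 mm², y = 22.5 mm, Ī = 683 438 mm⁴.
Transfer it to a horizontal axis along the bottom face using Ī + A·d² with d = y − 0:
  the section: d = 22.5 mm → contributes +2 733 750 mm⁴
Total I = 2 733 750 mm⁴.

I_base ≈ 2.73 × 10⁶ mm⁴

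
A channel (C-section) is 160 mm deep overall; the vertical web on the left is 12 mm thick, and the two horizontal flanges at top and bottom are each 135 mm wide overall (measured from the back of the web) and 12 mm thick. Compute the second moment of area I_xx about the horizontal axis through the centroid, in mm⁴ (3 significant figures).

I_xx ≈ 2.03 × 10⁷ mm⁴

Break the section into simple shapes (no overlaps), measuring from the bottom-left corner of the bounding box.
Web: 12 × 160, A = 1 920 mm², y = 80 mm, Ī = 4 096 000 mm⁴.
Top flange (beyond web): 123 × 12, A = 1 476 mm², y = 154 mm, Ī = 17 712 mm⁴.
Bottom flange (beyond web): 123 × 12, A = 1 476 mm², y = 6 mm, Ī = 17 712 mm⁴.
By symmetry the centroid is at mid-height, ȳ = 80 mm.
Transfer each piece to the horizontal axis through the centroid using Ī + A·d² with d = y − 80:
  web: d = 0 mm → contributes +4 096 000 mm⁴
  top flange (beyond web): d = 74 mm → contributes +8 100 288 mm⁴
  bottom flange (beyond web): d = -74 mm → contributes +8 100 288 mm⁴
Total I = 20 296 576 mm⁴.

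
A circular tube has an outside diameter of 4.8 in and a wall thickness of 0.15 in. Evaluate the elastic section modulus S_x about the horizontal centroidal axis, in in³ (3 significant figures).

S_x ≈ 2.47 in³

Treat the section as a set of non-overlapping primitives; coordinates are from the bounding-box lower-left.
Outer circle: ⌀4.8, A = 18.096 in², y = 2.4 in, Ī = 26.058 in⁴.
Bore (subtracted): ⌀4.5, A = 15.904 in², y = 2.4 in, Ī = 20.129 in⁴.
By symmetry the centroid is at mid-height, ȳ = 2.4 in.
All pieces are centred on the horizontal centroidal axis, so I = ΣĪ (holes subtracted) = 5.9287 in⁴.
Extreme fibre distance c = 2.4 in; S = I/c = 2.4703 in³.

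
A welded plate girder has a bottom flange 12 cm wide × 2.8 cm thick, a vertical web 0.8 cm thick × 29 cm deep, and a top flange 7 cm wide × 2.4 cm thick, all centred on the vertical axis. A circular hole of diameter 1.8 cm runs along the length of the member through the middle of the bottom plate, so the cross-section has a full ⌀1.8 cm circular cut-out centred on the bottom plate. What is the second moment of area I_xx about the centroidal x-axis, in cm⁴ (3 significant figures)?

I_xx ≈ 1.29 × 10⁴ cm⁴

Treat the section as a set of non-overlapping primitives; coordinates are from the bounding-box lower-left.
Bottom plate: 12 × 2.8, A = 33.6 cm², y = 1.4 cm, Ī = 21.952 cm⁴.
Web plate: 0.8 × 29, A = 23.2 cm², y = 17.3 cm, Ī = 1625.9 cm⁴.
Top plate: 7 × 2.4, A = 16.8 cm², y = 33 cm, Ī = 8.064 cm⁴.
Hole (subtracted): ⌀1.8, A = 2.5447 cm², y = 1.4 cm, Ī = 0.5153 cm⁴.
Centroid: ȳ = ΣA·y / ΣA = 14.063 cm.
Transfer each piece to the centroidal x-axis using Ī + A·d² with d = y − 14.063:
  bottom plate: d = -12.663 cm → contributes +5409.6 cm⁴
  web plate: d = 3.2372 cm → contributes +1869.1 cm⁴
  top plate: d = 18.937 cm → contributes +6032.8 cm⁴
  hole: d = -12.663 cm → contributes −408.55 cm⁴
Total I = 12 903 cm⁴.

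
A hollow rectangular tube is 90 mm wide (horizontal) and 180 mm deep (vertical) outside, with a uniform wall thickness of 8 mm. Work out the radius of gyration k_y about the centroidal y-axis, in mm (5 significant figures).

k_y ≈ 36.442 mm

Break the section into simple shapes (no overlaps), measuring from the bottom-left corner of the bounding box.
Outer rectangle: 90 × 180, A = 16 200 mm², x = 45 mm, Ī = 10 935 000 mm⁴.
Inner void (subtracted): 74 × 164, A = 12 136 mm², x = 45 mm, Ī = 5 538 061 mm⁴.
By symmetry the centroid is at mid-width, x̄ = 45 mm.
All pieces are centred on the centroidal y-axis, so I = ΣĪ (holes subtracted) = 5 396 939 mm⁴.
Radius of gyration: k = √(I/A) = √(5 396 939 / 4 064) = 36.44155 mm.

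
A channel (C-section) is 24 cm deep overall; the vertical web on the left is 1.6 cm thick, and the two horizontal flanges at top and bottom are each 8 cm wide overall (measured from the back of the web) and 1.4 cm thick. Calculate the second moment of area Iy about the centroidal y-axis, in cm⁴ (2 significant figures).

Iy ≈ 260 cm⁴

Break the section into simple shapes (no overlaps), measuring from the bottom-left corner of the bounding box.
Web: 1.6 × 24, A = 38.4 cm², x = 0.8 cm, Ī = 8.192 cm⁴.
Top flange (beyond web): 6.4 × 1.4, A = 8.96 cm², x = 4.8 cm, Ī = 30.58 cm⁴.
Bottom flange (beyond web): 6.4 × 1.4, A = 8.96 cm², x = 4.8 cm, Ī = 30.58 cm⁴.
Centroid: x̄ = ΣA·x / ΣA = 2.073 cm.
Transfer each piece to the centroidal y-axis using Ī + A·d² with d = x − 2.073:
  web: d = -1.273 cm → contributes +70.39 cm⁴
  top flange (beyond web): d = 2.727 cm → contributes +97.23 cm⁴
  bottom flange (beyond web): d = 2.727 cm → contributes +97.23 cm⁴
Total I = 264.8 cm⁴.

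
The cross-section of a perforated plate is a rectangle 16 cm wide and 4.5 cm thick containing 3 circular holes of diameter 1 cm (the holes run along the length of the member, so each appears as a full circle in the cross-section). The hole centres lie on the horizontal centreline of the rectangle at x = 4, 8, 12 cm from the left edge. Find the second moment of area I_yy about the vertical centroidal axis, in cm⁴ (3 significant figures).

Split into non-overlapping primitives; take the origin at the lower-left of the bounding box.
Plate: 16 × 4.5, A = 72 cm², x = 8 cm, Ī = 1 536 cm⁴.
Hole 1 (subtracted): ⌀1, A = 0.7854 cm², x = 4 cm, Ī = 0.049087 cm⁴.
Hole 2 (subtracted): ⌀1, A = 0.7854 cm², x = 8 cm, Ī = 0.049087 cm⁴.
Hole 3 (subtracted): ⌀1, A = 0.7854 cm², x = 12 cm, Ī = 0.049087 cm⁴.
By symmetry the centroid is at mid-width, x̄ = 8 cm.
Transfer each piece to the vertical centroidal axis using Ī + A·d² with d = x − 8:
  plate: d = 0 cm → contributes +1 536 cm⁴
  hole 1: d = -4 cm → contributes −12.615 cm⁴
  hole 2: d = 0 cm → contributes −0.049087 cm⁴
  hole 3: d = 4 cm → contributes −12.615 cm⁴
Total I = 1510.7 cm⁴.

I_yy ≈ 1510 cm⁴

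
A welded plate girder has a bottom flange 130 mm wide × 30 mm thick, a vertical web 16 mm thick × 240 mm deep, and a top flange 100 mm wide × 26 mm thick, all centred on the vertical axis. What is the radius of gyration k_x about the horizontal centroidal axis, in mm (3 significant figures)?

k_x ≈ 113 mm

Decompose the section into non-overlapping parts with the origin at the bottom-left of its bounding rectangle.
Bottom plate: 130 × 30, A = 3 900 mm², y = 15 mm, Ī = 292 500 mm⁴.
Web plate: 16 × 240, A = 3 840 mm², y = 150 mm, Ī = 18 432 000 mm⁴.
Top plate: 100 × 26, A = 2 600 mm², y = 283 mm, Ī = 146 467 mm⁴.
Centroid: ȳ = ΣA·y / ΣA = 132.52 mm.
Transfer each piece to the horizontal centroidal axis using Ī + A·d² with d = y − 132.52:
  bottom plate: d = -117.52 mm → contributes +54 159 036 mm⁴
  web plate: d = 17.476 mm → contributes +19 604 753 mm⁴
  top plate: d = 150.48 mm → contributes +59 018 197 mm⁴
Total I = 132 781 986 mm⁴.
Radius of gyration: k = √(I/A) = √(132 781 986 / 10 340) = 113.32 mm.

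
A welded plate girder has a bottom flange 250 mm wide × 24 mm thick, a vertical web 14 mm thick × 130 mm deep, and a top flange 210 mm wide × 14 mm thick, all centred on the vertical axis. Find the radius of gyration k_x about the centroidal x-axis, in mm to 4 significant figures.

Split into non-overlapping primitives; take the origin at the lower-left of the bounding box.
Bottom plate: 250 × 24, A = 6 000 mm², y = 12 mm, Ī = 288 000 mm⁴.
Web plate: 14 × 130, A = 1 820 mm², y = 89 mm, Ī = 2 563 167 mm⁴.
Top plate: 210 × 14, A = 2 940 mm², y = 161 mm, Ī = 48 020 mm⁴.
Centroid: ȳ = ΣA·y / ΣA = 65.7361 mm.
Transfer each piece to the centroidal x-axis using Ī + A·d² with d = y − 65.7361:
  bottom plate: d = -53.7361 mm → contributes +17 613 385 mm⁴
  web plate: d = 23.2639 mm → contributes +3 548 171 mm⁴
  top plate: d = 95.2639 mm → contributes +26 729 162 mm⁴
Total I = 47 890 717 mm⁴.
Radius of gyration: k = √(I/A) = √(47 890 717 / 10 760) = 66.7144 mm.

k_x ≈ 66.71 mm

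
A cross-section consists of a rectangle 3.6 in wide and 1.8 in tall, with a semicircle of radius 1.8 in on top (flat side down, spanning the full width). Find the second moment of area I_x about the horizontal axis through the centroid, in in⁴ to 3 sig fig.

I_x ≈ 10.8 in⁴

Split into non-overlapping primitives; take the origin at the lower-left of the bounding box.
Rectangular body: 3.6 × 1.8, A = 6.48 in², y = 0.9 in, Ī = 1.7496 in⁴.
Semicircular cap: semicircle r = 1.8, A = 5.0894 in², y = 2.5639 in, Ī = 1.1522 in⁴.
Centroid: ȳ = ΣA·y / ΣA = 1.632 in.
Transfer each piece to the horizontal axis through the centroid using Ī + A·d² with d = y − 1.632:
  rectangular body: d = -0.73197 in → contributes +5.2215 in⁴
  semicircular cap: d = 0.93197 in → contributes +5.5727 in⁴
Total I = 10.794 in⁴.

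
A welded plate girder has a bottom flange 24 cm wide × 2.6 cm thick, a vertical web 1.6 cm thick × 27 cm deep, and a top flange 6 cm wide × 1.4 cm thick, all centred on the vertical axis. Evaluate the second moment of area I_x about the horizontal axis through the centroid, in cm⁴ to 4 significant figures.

I_x ≈ 1.235 × 10⁴ cm⁴

Treat the section as a set of non-overlapping primitives; coordinates are from the bounding-box lower-left.
Bottom plate: 24 × 2.6, A = 62.4 cm², y = 1.3 cm, Ī = 35.152 cm⁴.
Web plate: 1.6 × 27, A = 43.2 cm², y = 16.1 cm, Ī = 2624.4 cm⁴.
Top plate: 6 × 1.4, A = 8.4 cm², y = 30.3 cm, Ī = 1.372 cm⁴.
Centroid: ȳ = ΣA·y / ΣA = 9.04526 cm.
Transfer each piece to the horizontal axis through the centroid using Ī + A·d² with d = y − 9.04526:
  bottom plate: d = -7.74526 cm → contributes +3778.47 cm⁴
  web plate: d = 7.05474 cm → contributes +4774.43 cm⁴
  top plate: d = 21.2547 cm → contributes +3796.19 cm⁴
Total I = 12349.1 cm⁴.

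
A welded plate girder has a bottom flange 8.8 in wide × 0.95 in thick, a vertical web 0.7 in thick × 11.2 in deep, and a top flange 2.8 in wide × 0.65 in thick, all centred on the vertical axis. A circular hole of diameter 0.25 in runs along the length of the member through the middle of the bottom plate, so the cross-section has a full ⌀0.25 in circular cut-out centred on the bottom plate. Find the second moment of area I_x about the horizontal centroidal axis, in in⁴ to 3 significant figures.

I_x ≈ 366 in⁴

Treat the section as a set of non-overlapping primitives; coordinates are from the bounding-box lower-left.
Bottom plate: 8.8 × 0.95, A = 8.36 in², y = 0.475 in, Ī = 0.62874 in⁴.
Web plate: 0.7 × 11.2, A = 7.84 in², y = 6.55 in, Ī = 81.954 in⁴.
Top plate: 2.8 × 0.65, A = 1.82 in², y = 12.475 in, Ī = 0.064079 in⁴.
Hole (subtracted): ⌀0.25, A = 0.049087 in², y = 0.475 in, Ī = 0.00019175 in⁴.
Centroid: ȳ = ΣA·y / ΣA = 4.3406 in.
Transfer each piece to the horizontal centroidal axis using Ī + A·d² with d = y − 4.3406:
  bottom plate: d = -3.8656 in → contributes +125.55 in⁴
  web plate: d = 2.2094 in → contributes +120.23 in⁴
  top plate: d = 8.1344 in → contributes +120.49 in⁴
  hole: d = -3.8656 in → contributes −0.73369 in⁴
Total I = 365.53 in⁴.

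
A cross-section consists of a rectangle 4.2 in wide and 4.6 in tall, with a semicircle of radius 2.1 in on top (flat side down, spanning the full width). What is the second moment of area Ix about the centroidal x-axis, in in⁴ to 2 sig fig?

Decompose the section into non-overlapping parts with the origin at the bottom-left of its bounding rectangle.
Rectangular body: 4.2 × 4.6, A = 19.32 in², y = 2.3 in, Ī = 34.07 in⁴.
Semicircular cap: semicircle r = 2.1, A = 6.927 in², y = 5.491 in, Ī = 2.135 in⁴.
Centroid: ȳ = ΣA·y / ΣA = 3.142 in.
Transfer each piece to the centroidal x-axis using Ī + A·d² with d = y − 3.142:
  rectangular body: d = -0.8422 in → contributes +47.77 in⁴
  semicircular cap: d = 2.349 in → contributes +40.36 in⁴
Total I = 88.13 in⁴.

Ix ≈ 88 in⁴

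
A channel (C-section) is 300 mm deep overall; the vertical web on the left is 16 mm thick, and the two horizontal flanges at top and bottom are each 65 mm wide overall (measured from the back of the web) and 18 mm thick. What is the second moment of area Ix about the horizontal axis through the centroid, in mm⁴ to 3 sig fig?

Break the section into simple shapes (no overlaps), measuring from the bottom-left corner of the bounding box.
Web: 16 × 300, A = 4 800 mm², y = 150 mm, Ī = 36 000 000 mm⁴.
Top flange (beyond web): 49 × 18, A = 882 mm², y = 291 mm, Ī = 23 814 mm⁴.
Bottom flange (beyond web): 49 × 18, A = 882 mm², y = 9 mm, Ī = 23 814 mm⁴.
By symmetry the centroid is at mid-height, ȳ = 150 mm.
Transfer each piece to the horizontal axis through the centroid using Ī + A·d² with d = y − 150:
  web: d = 0 mm → contributes +36 000 000 mm⁴
  top flange (beyond web): d = 141 mm → contributes +17 558 856 mm⁴
  bottom flange (beyond web): d = -141 mm → contributes +17 558 856 mm⁴
Total I = 71 117 712 mm⁴.

Ix ≈ 7.11 × 10⁷ mm⁴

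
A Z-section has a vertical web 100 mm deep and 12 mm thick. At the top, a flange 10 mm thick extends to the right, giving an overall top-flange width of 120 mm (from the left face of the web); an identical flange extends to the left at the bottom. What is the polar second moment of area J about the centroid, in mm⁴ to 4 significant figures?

Decompose the section into non-overlapping parts with the origin at the bottom-left of its bounding rectangle.
Web: 12 × 100, A = 1 200 mm², y = 50 mm, Ī = 1 000 000 mm⁴.
Top flange (beyond web): 108 × 10, A = 1 080 mm², y = 95 mm, Ī = 9 000 mm⁴.
Bottom flange (beyond web): 108 × 10, A = 1 080 mm², y = 5 mm, Ī = 9 000 mm⁴.
Centroid: ȳ = ΣA·y / ΣA = 50 mm.
Transfer each piece to the centroidal x-axis using Ī + A·d² with d = y − 50:
  web: d = 0 mm → contributes +1 000 000 mm⁴
  top flange (beyond web): d = 45 mm → contributes +2 196 000 mm⁴
  bottom flange (beyond web): d = -45 mm → contributes +2 196 000 mm⁴
Total I = 5 392 000 mm⁴.
For the y-axis: x̄ = 114 mm.
Repeating about the centroidal y-axis gives I_y = 9 889 920 mm⁴.
Polar second moment: J = I_x + I_y = 15 281 920 mm⁴.

J ≈ 1.528 × 10⁷ mm⁴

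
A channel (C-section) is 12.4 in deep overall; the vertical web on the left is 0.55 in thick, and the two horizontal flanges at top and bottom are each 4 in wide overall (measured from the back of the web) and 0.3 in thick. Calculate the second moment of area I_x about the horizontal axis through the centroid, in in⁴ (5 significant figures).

Treat the section as a set of non-overlapping primitives; coordinates are from the bounding-box lower-left.
Web: 0.55 × 12.4, A = 6.82 in², y = 6.2 in, Ī = 87.38693 in⁴.
Top flange (beyond web): 3.45 × 0.3, A = 1.035 in², y = 12.25 in, Ī = 0.0077625 in⁴.
Bottom flange (beyond web): 3.45 × 0.3, A = 1.035 in², y = 0.15 in, Ī = 0.0077625 in⁴.
By symmetry the centroid is at mid-height, ȳ = 6.2 in.
Transfer each piece to the horizontal axis through the centroid using Ī + A·d² with d = y − 6.2:
  web: d = 0 in → contributes +87.38693 in⁴
  top flange (beyond web): d = 6.05 in → contributes +37.89135 in⁴
  bottom flange (beyond web): d = -6.05 in → contributes +37.89135 in⁴
Total I = 163.1696 in⁴.

I_x ≈ 163.17 in⁴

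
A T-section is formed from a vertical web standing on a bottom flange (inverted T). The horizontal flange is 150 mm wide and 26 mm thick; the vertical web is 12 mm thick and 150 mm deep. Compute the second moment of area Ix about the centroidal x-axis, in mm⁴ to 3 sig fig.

Ix ≈ 1.31 × 10⁷ mm⁴

Decompose the section into non-overlapping parts with the origin at the bottom-left of its bounding rectangle.
Flange: 150 × 26, A = 3 900 mm², y = 13 mm, Ī = 219 700 mm⁴.
Web: 12 × 150, A = 1 800 mm², y = 101 mm, Ī = 3 375 000 mm⁴.
Centroid: ȳ = ΣA·y / ΣA = 40.789 mm.
Transfer each piece to the centroidal x-axis using Ī + A·d² with d = y − 40.789:
  flange: d = -27.789 mm → contributes +3 231 494 mm⁴
  web: d = 60.211 mm → contributes +9 900 553 mm⁴
Total I = 13 132 047 mm⁴.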